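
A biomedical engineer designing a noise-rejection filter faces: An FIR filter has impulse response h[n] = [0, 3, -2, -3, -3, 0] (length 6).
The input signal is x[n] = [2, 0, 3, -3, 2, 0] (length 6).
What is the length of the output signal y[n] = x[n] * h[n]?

For linear convolution, the output length is:
len(y) = len(x) + len(h) - 1 = 6 + 6 - 1 = 11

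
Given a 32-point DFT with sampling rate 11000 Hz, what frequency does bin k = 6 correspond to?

The frequency of DFT bin k is: f_k = k * f_s / N
f_6 = 6 * 11000 / 32 = 4125/2 Hz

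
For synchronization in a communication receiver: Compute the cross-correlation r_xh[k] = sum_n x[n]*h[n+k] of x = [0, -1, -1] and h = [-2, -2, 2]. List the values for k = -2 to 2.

Both sequences indexed from 0 and zero outside their support.
Lags with overlap: k = -2 to 2.
  r_xh[-2] = x[2]*h[0] = 2
  r_xh[-1] = x[1]*h[0] + x[2]*h[1] = 4
  r_xh[0] = x[0]*h[0] + x[1]*h[1] + x[2]*h[2] = 0
  r_xh[1] = x[0]*h[1] + x[1]*h[2] = -2
  r_xh[2] = x[0]*h[2] = 0
r_xh = [2, 4, 0, -2, 0] (for k = -2, ..., 2)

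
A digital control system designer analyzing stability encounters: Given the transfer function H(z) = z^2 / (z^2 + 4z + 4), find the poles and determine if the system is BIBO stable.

Poles are roots of the denominator: z^2 + 4z + 4 = 0.
Quadratic formula: z = [-(4) +/- sqrt((4)^2 - 4*(4))] / 2
Discriminant = 16 - 16 = 0; sqrt = 0.
z = (-4 +/- 0) / 2 = -2 (repeated root).
|p1| = 2, |p2| = 2.
For BIBO stability, all poles must lie inside the unit circle (|p| < 1).
System is UNSTABLE since at least one |p| >= 1.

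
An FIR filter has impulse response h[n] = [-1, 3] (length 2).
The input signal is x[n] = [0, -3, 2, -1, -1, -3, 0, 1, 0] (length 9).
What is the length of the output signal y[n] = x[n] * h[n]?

For linear convolution, the output length is:
len(y) = len(x) + len(h) - 1 = 9 + 2 - 1 = 10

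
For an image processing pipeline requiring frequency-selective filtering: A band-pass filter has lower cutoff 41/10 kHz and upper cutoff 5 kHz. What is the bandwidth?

Bandwidth = f_high - f_low
= 5 kHz - 41/10 kHz = 9/10 kHz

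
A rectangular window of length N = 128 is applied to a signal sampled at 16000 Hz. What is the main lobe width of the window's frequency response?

For a rectangular window of length N,
the main lobe width in frequency is 2*f_s/N.
= 2*16000/128 = 250 Hz
This determines the minimum frequency separation for resolving two sinusoids.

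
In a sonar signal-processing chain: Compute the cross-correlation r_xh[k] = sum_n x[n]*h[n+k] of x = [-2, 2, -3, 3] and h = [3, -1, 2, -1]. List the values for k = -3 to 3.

Both sequences indexed from 0 and zero outside their support.
Lags with overlap: k = -3 to 3.
  r_xh[-3] = x[3]*h[0] = 9
  r_xh[-2] = x[2]*h[0] + x[3]*h[1] = -12
  r_xh[-1] = x[1]*h[0] + x[2]*h[1] + x[3]*h[2] = 15
  r_xh[0] = x[0]*h[0] + x[1]*h[1] + x[2]*h[2] + x[3]*h[3] = -17
  r_xh[1] = x[0]*h[1] + x[1]*h[2] + x[2]*h[3] = 9
  r_xh[2] = x[0]*h[2] + x[1]*h[3] = -6
  r_xh[3] = x[0]*h[3] = 2
r_xh = [9, -12, 15, -17, 9, -6, 2] (for k = -3, ..., 3)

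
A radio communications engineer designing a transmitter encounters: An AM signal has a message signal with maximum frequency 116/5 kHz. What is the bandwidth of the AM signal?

In AM (double-sideband), the bandwidth is twice the message frequency.
BW = 2 * f_m = 2 * 116/5 kHz = 232/5 kHz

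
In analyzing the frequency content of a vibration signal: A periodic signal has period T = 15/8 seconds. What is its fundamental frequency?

The fundamental frequency is the reciprocal of the period.
f = 1/T = 1/(15/8) = 8/15 Hz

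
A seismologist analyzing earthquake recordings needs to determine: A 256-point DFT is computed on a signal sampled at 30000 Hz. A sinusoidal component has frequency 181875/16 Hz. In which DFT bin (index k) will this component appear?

DFT frequency resolution = f_s/N = 30000/256 = 1875/16 Hz
Bin index k = f_signal / resolution = 181875/16 / 1875/16 = 97
The signal frequency 181875/16 Hz falls in DFT bin k = 97.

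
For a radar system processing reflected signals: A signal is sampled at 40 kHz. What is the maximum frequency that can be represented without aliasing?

The maximum frequency that can be represented without aliasing
is the Nyquist frequency: f_max = f_s / 2 = 40 kHz / 2 = 20 kHz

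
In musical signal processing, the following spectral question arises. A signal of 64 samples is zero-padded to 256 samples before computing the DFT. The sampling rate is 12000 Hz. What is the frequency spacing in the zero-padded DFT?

Original DFT: N = 64, resolution = f_s/N = 12000/64 = 375/2 Hz
Zero-padded DFT: N = 256, resolution = f_s/N = 12000/256 = 375/8 Hz
Zero-padding interpolates the spectrum (finer frequency grid)
but does NOT improve the true spectral resolution (ability to resolve close frequencies).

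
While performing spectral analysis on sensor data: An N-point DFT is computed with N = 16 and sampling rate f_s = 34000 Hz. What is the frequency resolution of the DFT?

DFT frequency resolution = f_s / N
= 34000 / 16 = 2125 Hz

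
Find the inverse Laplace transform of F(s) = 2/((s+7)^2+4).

Standard pair: w/((s+a)^2+w^2) <-> e^(-at)*sin(wt)*u(t)
With a=7, w=2: f(t) = e^(-7t)*sin(2t)*u(t)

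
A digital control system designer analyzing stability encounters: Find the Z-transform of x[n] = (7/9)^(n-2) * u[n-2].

Time-shifting property: if X(z) = Z{x[n]}, then Z{x[n-d]} = z^(-d) * X(z)
X(z) = z/(z - 7/9) for x[n] = (7/9)^n * u[n]
Z{x[n-2]} = z^(-2) * z/(z - 7/9) = z^(-1)/(z - 7/9)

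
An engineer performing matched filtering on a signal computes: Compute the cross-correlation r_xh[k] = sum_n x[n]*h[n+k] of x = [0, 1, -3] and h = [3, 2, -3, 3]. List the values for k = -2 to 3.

Both sequences indexed from 0 and zero outside their support.
Lags with overlap: k = -2 to 3.
  r_xh[-2] = x[2]*h[0] = -9
  r_xh[-1] = x[1]*h[0] + x[2]*h[1] = -3
  r_xh[0] = x[0]*h[0] + x[1]*h[1] + x[2]*h[2] = 11
  r_xh[1] = x[0]*h[1] + x[1]*h[2] + x[2]*h[3] = -12
  r_xh[2] = x[0]*h[2] + x[1]*h[3] = 3
  r_xh[3] = x[0]*h[3] = 0
r_xh = [-9, -3, 11, -12, 3, 0] (for k = -2, ..., 3)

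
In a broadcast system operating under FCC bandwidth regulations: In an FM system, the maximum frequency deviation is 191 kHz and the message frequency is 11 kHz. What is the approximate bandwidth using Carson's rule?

Carson's rule: BW = 2*(delta_f + f_m)
= 2*(191 + 11) kHz = 404 kHz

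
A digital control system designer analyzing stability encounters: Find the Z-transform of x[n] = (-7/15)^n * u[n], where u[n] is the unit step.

The Z-transform of a^n * u[n] is z/(z-a) for |z| > |a|.
Here a = -7/15, so X(z) = z/(z - (-7/15)) = 15z/(15z + 7)
ROC: |z| > 7/15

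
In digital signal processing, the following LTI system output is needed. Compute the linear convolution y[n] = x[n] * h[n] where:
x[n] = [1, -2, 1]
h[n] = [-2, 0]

y[n] = sum_k x[k]*h[n-k]. Output length = len(x) + len(h) - 1 = 3 + 2 - 1 = 4.
y[0] = 1*-2 = -2
y[1] = -2*-2 + 1*0 = 4
y[2] = 1*-2 + -2*0 = -2
y[3] = 1*0 = 0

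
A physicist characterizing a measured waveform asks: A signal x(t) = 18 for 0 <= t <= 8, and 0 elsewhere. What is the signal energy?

Energy = integral of |x(t)|^2 dt over the signal duration
= 18^2 * 8 = 324 * 8 = 2592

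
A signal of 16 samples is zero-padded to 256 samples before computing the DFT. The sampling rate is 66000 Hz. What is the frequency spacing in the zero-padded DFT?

Original DFT: N = 16, resolution = f_s/N = 66000/16 = 4125 Hz
Zero-padded DFT: N = 256, resolution = f_s/N = 66000/256 = 4125/16 Hz
Zero-padding interpolates the spectrum (finer frequency grid)
but does NOT improve the true spectral resolution (ability to resolve close frequencies).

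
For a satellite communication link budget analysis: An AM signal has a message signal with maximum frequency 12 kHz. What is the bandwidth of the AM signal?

In AM (double-sideband), the bandwidth is twice the message frequency.
BW = 2 * f_m = 2 * 12 kHz = 24 kHz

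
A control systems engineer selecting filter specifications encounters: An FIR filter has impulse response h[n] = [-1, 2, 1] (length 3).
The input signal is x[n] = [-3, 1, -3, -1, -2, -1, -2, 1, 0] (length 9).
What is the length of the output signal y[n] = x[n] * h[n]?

For linear convolution, the output length is:
len(y) = len(x) + len(h) - 1 = 9 + 3 - 1 = 11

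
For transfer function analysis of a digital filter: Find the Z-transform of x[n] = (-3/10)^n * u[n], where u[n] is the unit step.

The Z-transform of a^n * u[n] is z/(z-a) for |z| > |a|.
Here a = -3/10, so X(z) = z/(z - (-3/10)) = 10z/(10z + 3)
ROC: |z| > 3/10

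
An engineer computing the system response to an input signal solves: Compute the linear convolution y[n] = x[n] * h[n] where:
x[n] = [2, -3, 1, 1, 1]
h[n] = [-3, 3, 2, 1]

y[n] = sum_k x[k]*h[n-k]. Output length = len(x) + len(h) - 1 = 5 + 4 - 1 = 8.
y[0] = 2*-3 = -6
y[1] = -3*-3 + 2*3 = 15
y[2] = 1*-3 + -3*3 + 2*2 = -8
y[3] = 1*-3 + 1*3 + -3*2 + 2*1 = -4
y[4] = 1*-3 + 1*3 + 1*2 + -3*1 = -1
y[5] = 1*3 + 1*2 + 1*1 = 6
y[6] = 1*2 + 1*1 = 3
y[7] = 1*1 = 1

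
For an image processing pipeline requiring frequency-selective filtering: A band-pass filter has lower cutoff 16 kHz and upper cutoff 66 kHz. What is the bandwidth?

Bandwidth = f_high - f_low
= 66 kHz - 16 kHz = 50 kHz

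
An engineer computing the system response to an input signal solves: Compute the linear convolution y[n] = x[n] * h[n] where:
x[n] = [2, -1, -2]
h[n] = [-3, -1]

y[n] = sum_k x[k]*h[n-k]. Output length = len(x) + len(h) - 1 = 3 + 2 - 1 = 4.
y[0] = 2*-3 = -6
y[1] = -1*-3 + 2*-1 = 1
y[2] = -2*-3 + -1*-1 = 7
y[3] = -2*-1 = 2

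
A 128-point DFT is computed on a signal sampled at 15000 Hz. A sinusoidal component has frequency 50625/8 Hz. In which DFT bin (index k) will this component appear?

DFT frequency resolution = f_s/N = 15000/128 = 1875/16 Hz
Bin index k = f_signal / resolution = 50625/8 / 1875/16 = 54
The signal frequency 50625/8 Hz falls in DFT bin k = 54.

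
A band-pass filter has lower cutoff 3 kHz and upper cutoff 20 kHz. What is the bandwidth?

Bandwidth = f_high - f_low
= 20 kHz - 3 kHz = 17 kHz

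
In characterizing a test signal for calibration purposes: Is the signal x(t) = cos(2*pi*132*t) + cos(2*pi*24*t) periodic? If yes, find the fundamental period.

f1 = 132 Hz, f2 = 24 Hz
Period T1 = 1/132, T2 = 1/24
Ratio T1/T2 = 24/132, which is rational.
The signal is periodic with fundamental period T = 1/GCD(132,24) = 1/12 s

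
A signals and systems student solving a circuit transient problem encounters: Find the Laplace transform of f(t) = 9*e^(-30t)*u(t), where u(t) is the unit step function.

Standard Laplace transform pair:
e^(-at)*u(t) <-> 1/(s+a)
With a = 30: L{9*e^(-30t)*u(t)} = 9/(s+30), ROC: Re(s) > -30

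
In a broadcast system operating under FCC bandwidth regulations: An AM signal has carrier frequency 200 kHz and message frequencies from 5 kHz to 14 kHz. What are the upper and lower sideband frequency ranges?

Upper sideband (USB) = fc + [fm_low, fm_high] = 200 + [5, 14] = [205, 214] kHz
Lower sideband (LSB) = fc - [fm_high, fm_low] = 200 - [14, 5] = [186, 195] kHz
Total occupied spectrum: 186 kHz to 214 kHz (plus carrier at 200 kHz)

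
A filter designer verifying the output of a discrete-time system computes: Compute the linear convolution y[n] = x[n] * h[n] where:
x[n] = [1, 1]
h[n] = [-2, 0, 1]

y[n] = sum_k x[k]*h[n-k]. Output length = len(x) + len(h) - 1 = 2 + 3 - 1 = 4.
y[0] = 1*-2 = -2
y[1] = 1*-2 + 1*0 = -2
y[2] = 1*0 + 1*1 = 1
y[3] = 1*1 = 1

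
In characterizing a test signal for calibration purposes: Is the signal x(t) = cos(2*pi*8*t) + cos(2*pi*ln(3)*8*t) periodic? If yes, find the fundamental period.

f1 = 8 Hz, f2 = 8*ln(3) Hz
Ratio f2/f1 = ln(3), which is irrational.
Since the frequency ratio is irrational, no common period exists.
The signal is not periodic.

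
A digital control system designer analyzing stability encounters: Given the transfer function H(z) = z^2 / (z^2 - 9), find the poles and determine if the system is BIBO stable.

Poles are roots of the denominator: z^2 - 9 = 0.
Quadratic formula: z = [-(0) +/- sqrt((0)^2 - 4*(-9))] / 2
Discriminant = 0 + 36 = 36; sqrt = 6.
z = (0 +/- 6) / 2 => z = 3 or z = -3.
|p1| = 3, |p2| = 3.
For BIBO stability, all poles must lie inside the unit circle (|p| < 1).
System is UNSTABLE since at least one |p| >= 1.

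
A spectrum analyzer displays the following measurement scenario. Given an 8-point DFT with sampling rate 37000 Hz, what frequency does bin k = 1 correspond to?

The frequency of DFT bin k is: f_k = k * f_s / N
f_1 = 1 * 37000 / 8 = 4625 Hz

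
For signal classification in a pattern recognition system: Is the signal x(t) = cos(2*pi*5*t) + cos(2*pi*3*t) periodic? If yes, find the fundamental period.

f1 = 5 Hz, f2 = 3 Hz
Period T1 = 1/5, T2 = 1/3
Ratio T1/T2 = 3/5, which is rational.
The signal is periodic with fundamental period T = 1/GCD(5,3) = 1 s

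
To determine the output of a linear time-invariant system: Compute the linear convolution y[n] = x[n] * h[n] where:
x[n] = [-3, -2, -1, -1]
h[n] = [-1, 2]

y[n] = sum_k x[k]*h[n-k]. Output length = len(x) + len(h) - 1 = 4 + 2 - 1 = 5.
y[0] = -3*-1 = 3
y[1] = -2*-1 + -3*2 = -4
y[2] = -1*-1 + -2*2 = -3
y[3] = -1*-1 + -1*2 = -1
y[4] = -1*2 = -2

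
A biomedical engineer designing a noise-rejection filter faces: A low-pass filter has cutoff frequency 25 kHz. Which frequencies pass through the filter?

A low-pass filter passes all frequencies below the cutoff frequency 25 kHz and attenuates higher frequencies.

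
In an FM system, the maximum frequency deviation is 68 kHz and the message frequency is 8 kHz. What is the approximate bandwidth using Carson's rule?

Carson's rule: BW = 2*(delta_f + f_m)
= 2*(68 + 8) kHz = 152 kHz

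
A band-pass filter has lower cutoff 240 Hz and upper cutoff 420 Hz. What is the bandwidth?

Bandwidth = f_high - f_low
= 420 Hz - 240 Hz = 180 Hz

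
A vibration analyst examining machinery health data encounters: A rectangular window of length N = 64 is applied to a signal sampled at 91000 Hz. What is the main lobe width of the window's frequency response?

For a rectangular window of length N,
the main lobe width in frequency is 2*f_s/N.
= 2*91000/64 = 11375/4 Hz
This determines the minimum frequency separation for resolving two sinusoids.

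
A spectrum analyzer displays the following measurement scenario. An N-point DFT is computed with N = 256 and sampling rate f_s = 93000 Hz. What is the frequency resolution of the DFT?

DFT frequency resolution = f_s / N
= 93000 / 256 = 11625/32 Hz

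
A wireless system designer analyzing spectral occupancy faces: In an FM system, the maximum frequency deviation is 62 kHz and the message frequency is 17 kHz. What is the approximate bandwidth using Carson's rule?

Carson's rule: BW = 2*(delta_f + f_m)
= 2*(62 + 17) kHz = 158 kHz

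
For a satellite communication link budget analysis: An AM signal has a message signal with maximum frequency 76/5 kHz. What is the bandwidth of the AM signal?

In AM (double-sideband), the bandwidth is twice the message frequency.
BW = 2 * f_m = 2 * 76/5 kHz = 152/5 kHz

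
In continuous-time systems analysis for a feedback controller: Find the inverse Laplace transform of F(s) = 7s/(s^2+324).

Standard pair: s/(s^2+w^2) <-> cos(wt)*u(t)
With k=7, w=18: f(t) = 7*cos(18t)*u(t)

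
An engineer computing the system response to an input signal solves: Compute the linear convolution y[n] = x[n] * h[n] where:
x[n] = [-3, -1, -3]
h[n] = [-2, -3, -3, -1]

y[n] = sum_k x[k]*h[n-k]. Output length = len(x) + len(h) - 1 = 3 + 4 - 1 = 6.
y[0] = -3*-2 = 6
y[1] = -1*-2 + -3*-3 = 11
y[2] = -3*-2 + -1*-3 + -3*-3 = 18
y[3] = -3*-3 + -1*-3 + -3*-1 = 15
y[4] = -3*-3 + -1*-1 = 10
y[5] = -3*-1 = 3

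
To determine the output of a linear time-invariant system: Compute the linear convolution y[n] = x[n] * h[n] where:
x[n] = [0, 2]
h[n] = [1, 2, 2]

y[n] = sum_k x[k]*h[n-k]. Output length = len(x) + len(h) - 1 = 2 + 3 - 1 = 4.
y[0] = 0*1 = 0
y[1] = 2*1 + 0*2 = 2
y[2] = 2*2 + 0*2 = 4
y[3] = 2*2 = 4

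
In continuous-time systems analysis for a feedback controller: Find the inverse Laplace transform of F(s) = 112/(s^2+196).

Standard pair: w/(s^2+w^2) <-> sin(wt)*u(t)
Recognize w^2 = 196, so w = 14; numerator 112 = 8*14.
f(t) = 8*sin(14t)*u(t)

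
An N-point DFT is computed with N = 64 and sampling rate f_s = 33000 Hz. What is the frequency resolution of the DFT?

DFT frequency resolution = f_s / N
= 33000 / 64 = 4125/8 Hz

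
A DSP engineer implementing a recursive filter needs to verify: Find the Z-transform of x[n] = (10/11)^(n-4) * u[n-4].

Time-shifting property: if X(z) = Z{x[n]}, then Z{x[n-d]} = z^(-d) * X(z)
X(z) = z/(z - 10/11) for x[n] = (10/11)^n * u[n]
Z{x[n-4]} = z^(-4) * z/(z - 10/11) = z^(-3)/(z - 10/11)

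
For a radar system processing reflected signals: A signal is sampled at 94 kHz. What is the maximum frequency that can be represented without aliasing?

The maximum frequency that can be represented without aliasing
is the Nyquist frequency: f_max = f_s / 2 = 94 kHz / 2 = 47 kHz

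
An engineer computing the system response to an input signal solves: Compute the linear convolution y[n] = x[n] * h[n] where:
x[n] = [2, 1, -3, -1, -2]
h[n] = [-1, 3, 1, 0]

y[n] = sum_k x[k]*h[n-k]. Output length = len(x) + len(h) - 1 = 5 + 4 - 1 = 8.
y[0] = 2*-1 = -2
y[1] = 1*-1 + 2*3 = 5
y[2] = -3*-1 + 1*3 + 2*1 = 8
y[3] = -1*-1 + -3*3 + 1*1 + 2*0 = -7
y[4] = -2*-1 + -1*3 + -3*1 + 1*0 = -4
y[5] = -2*3 + -1*1 + -3*0 = -7
y[6] = -2*1 + -1*0 = -2
y[7] = -2*0 = 0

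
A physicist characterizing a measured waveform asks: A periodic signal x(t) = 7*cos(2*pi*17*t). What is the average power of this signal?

Average power of A*cos(wt) is A^2/2.
P = 7^2 / 2 = 49/2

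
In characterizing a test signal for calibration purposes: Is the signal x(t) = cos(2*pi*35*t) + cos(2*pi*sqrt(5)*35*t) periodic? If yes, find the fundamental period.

f1 = 35 Hz, f2 = 35*sqrt(5) Hz
Ratio f2/f1 = sqrt(5), which is irrational.
Since the frequency ratio is irrational, no common period exists.
The signal is not periodic.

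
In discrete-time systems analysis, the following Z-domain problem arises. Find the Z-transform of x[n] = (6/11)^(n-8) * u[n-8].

Time-shifting property: if X(z) = Z{x[n]}, then Z{x[n-d]} = z^(-d) * X(z)
X(z) = z/(z - 6/11) for x[n] = (6/11)^n * u[n]
Z{x[n-8]} = z^(-8) * z/(z - 6/11) = z^(-7)/(z - 6/11)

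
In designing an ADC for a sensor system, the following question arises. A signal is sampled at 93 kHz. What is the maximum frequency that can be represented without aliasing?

The maximum frequency that can be represented without aliasing
is the Nyquist frequency: f_max = f_s / 2 = 93 kHz / 2 = 93/2 kHz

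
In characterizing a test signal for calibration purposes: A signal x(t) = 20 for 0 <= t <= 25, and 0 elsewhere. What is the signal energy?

Energy = integral of |x(t)|^2 dt over the signal duration
= 20^2 * 25 = 400 * 25 = 10000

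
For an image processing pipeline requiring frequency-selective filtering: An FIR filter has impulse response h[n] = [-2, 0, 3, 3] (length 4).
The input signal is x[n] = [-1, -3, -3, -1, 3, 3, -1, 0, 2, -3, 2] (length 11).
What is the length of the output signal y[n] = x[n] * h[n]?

For linear convolution, the output length is:
len(y) = len(x) + len(h) - 1 = 11 + 4 - 1 = 14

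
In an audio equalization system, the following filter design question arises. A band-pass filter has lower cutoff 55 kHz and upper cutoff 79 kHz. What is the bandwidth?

Bandwidth = f_high - f_low
= 79 kHz - 55 kHz = 24 kHz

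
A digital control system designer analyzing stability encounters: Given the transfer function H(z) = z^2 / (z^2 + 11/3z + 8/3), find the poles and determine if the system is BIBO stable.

Poles are roots of the denominator: z^2 + 11/3z + 8/3 = 0.
Quadratic formula: z = [-(11/3) +/- sqrt((11/3)^2 - 4*(8/3))] / 2
Discriminant = 121/9 - 32/3 = 25/9; sqrt = 5/3.
z = (-11/3 +/- 5/3) / 2 => z = -1 or z = -8/3.
|p1| = 8/3, |p2| = 1.
For BIBO stability, all poles must lie inside the unit circle (|p| < 1).
System is UNSTABLE since at least one |p| >= 1.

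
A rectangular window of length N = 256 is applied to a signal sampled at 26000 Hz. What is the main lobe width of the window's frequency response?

For a rectangular window of length N,
the main lobe width in frequency is 2*f_s/N.
= 2*26000/256 = 1625/8 Hz
This determines the minimum frequency separation for resolving two sinusoids.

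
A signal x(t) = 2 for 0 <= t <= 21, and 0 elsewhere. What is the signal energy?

Energy = integral of |x(t)|^2 dt over the signal duration
= 2^2 * 21 = 4 * 21 = 84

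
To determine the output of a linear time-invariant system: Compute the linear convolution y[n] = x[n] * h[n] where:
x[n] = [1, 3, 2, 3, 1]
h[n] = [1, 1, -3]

y[n] = sum_k x[k]*h[n-k]. Output length = len(x) + len(h) - 1 = 5 + 3 - 1 = 7.
y[0] = 1*1 = 1
y[1] = 3*1 + 1*1 = 4
y[2] = 2*1 + 3*1 + 1*-3 = 2
y[3] = 3*1 + 2*1 + 3*-3 = -4
y[4] = 1*1 + 3*1 + 2*-3 = -2
y[5] = 1*1 + 3*-3 = -8
y[6] = 1*-3 = -3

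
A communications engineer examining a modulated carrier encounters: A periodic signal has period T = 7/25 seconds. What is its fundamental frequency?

The fundamental frequency is the reciprocal of the period.
f = 1/T = 1/(7/25) = 25/7 Hz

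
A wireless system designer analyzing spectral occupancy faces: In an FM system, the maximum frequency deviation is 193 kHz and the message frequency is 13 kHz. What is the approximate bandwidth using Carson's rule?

Carson's rule: BW = 2*(delta_f + f_m)
= 2*(193 + 13) kHz = 412 kHz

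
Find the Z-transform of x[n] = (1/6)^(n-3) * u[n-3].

Time-shifting property: if X(z) = Z{x[n]}, then Z{x[n-d]} = z^(-d) * X(z)
X(z) = z/(z - 1/6) for x[n] = (1/6)^n * u[n]
Z{x[n-3]} = z^(-3) * z/(z - 1/6) = z^(-2)/(z - 1/6)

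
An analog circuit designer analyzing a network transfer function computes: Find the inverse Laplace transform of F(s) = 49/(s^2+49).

Standard pair: w/(s^2+w^2) <-> sin(wt)*u(t)
Recognize w^2 = 49, so w = 7; numerator 49 = 7*7.
f(t) = 7*sin(7t)*u(t)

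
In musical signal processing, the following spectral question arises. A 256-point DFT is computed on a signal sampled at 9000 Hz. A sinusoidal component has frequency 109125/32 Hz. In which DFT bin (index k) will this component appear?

DFT frequency resolution = f_s/N = 9000/256 = 1125/32 Hz
Bin index k = f_signal / resolution = 109125/32 / 1125/32 = 97
The signal frequency 109125/32 Hz falls in DFT bin k = 97.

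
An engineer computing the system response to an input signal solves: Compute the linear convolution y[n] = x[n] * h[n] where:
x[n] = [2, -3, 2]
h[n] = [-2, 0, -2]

y[n] = sum_k x[k]*h[n-k]. Output length = len(x) + len(h) - 1 = 3 + 3 - 1 = 5.
y[0] = 2*-2 = -4
y[1] = -3*-2 + 2*0 = 6
y[2] = 2*-2 + -3*0 + 2*-2 = -8
y[3] = 2*0 + -3*-2 = 6
y[4] = 2*-2 = -4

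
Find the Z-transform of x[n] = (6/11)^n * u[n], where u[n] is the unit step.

The Z-transform of a^n * u[n] is z/(z-a) for |z| > |a|.
Here a = 6/11, so X(z) = z/(z - (6/11)) = 11z/(11z - 6)
ROC: |z| > 6/11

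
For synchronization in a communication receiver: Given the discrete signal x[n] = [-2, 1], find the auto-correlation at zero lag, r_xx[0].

The auto-correlation at zero lag r_xx[0] equals the signal energy.
r_xx[0] = sum of x[n]^2 = (-2)^2 + 1^2
= 4 + 1 = 5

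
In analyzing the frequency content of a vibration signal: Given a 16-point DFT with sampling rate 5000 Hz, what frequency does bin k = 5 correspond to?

The frequency of DFT bin k is: f_k = k * f_s / N
f_5 = 5 * 5000 / 16 = 3125/2 Hz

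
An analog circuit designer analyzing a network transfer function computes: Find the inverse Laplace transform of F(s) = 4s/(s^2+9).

Standard pair: s/(s^2+w^2) <-> cos(wt)*u(t)
With k=4, w=3: f(t) = 4*cos(3t)*u(t)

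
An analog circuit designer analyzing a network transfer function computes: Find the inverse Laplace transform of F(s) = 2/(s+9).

Standard pair: k/(s+a) <-> k*e^(-at)*u(t)
With k=2, a=9: f(t) = 2*e^(-9t)*u(t)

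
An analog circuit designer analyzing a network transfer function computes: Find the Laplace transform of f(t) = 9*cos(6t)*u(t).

Standard pair: cos(wt)*u(t) <-> s/(s^2+w^2)
With w = 6: L{9*cos(6t)*u(t)} = 9s/(s^2+36)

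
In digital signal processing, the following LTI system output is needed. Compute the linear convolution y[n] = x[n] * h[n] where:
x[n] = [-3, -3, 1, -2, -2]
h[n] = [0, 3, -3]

y[n] = sum_k x[k]*h[n-k]. Output length = len(x) + len(h) - 1 = 5 + 3 - 1 = 7.
y[0] = -3*0 = 0
y[1] = -3*0 + -3*3 = -9
y[2] = 1*0 + -3*3 + -3*-3 = 0
y[3] = -2*0 + 1*3 + -3*-3 = 12
y[4] = -2*0 + -2*3 + 1*-3 = -9
y[5] = -2*3 + -2*-3 = 0
y[6] = -2*-3 = 6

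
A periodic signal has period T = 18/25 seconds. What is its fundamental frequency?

The fundamental frequency is the reciprocal of the period.
f = 1/T = 1/(18/25) = 25/18 Hz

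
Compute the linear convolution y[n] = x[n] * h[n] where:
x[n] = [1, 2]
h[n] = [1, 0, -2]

y[n] = sum_k x[k]*h[n-k]. Output length = len(x) + len(h) - 1 = 2 + 3 - 1 = 4.
y[0] = 1*1 = 1
y[1] = 2*1 + 1*0 = 2
y[2] = 2*0 + 1*-2 = -2
y[3] = 2*-2 = -4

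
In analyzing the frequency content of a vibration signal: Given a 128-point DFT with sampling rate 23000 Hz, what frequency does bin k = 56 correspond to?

The frequency of DFT bin k is: f_k = k * f_s / N
f_56 = 56 * 23000 / 128 = 20125/2 Hz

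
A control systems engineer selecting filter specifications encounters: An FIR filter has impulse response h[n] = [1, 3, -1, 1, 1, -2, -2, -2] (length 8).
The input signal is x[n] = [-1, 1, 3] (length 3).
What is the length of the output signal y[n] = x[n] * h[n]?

For linear convolution, the output length is:
len(y) = len(x) + len(h) - 1 = 3 + 8 - 1 = 10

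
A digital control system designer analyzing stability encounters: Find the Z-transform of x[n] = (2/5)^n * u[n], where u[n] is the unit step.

The Z-transform of a^n * u[n] is z/(z-a) for |z| > |a|.
Here a = 2/5, so X(z) = z/(z - (2/5)) = 5z/(5z - 2)
ROC: |z| > 2/5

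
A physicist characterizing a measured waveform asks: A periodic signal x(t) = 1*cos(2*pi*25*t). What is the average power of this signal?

Average power of A*cos(wt) is A^2/2.
P = 1^2 / 2 = 1/2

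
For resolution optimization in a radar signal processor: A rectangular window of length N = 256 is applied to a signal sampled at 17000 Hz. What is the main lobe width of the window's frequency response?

For a rectangular window of length N,
the main lobe width in frequency is 2*f_s/N.
= 2*17000/256 = 2125/16 Hz
This determines the minimum frequency separation for resolving two sinusoids.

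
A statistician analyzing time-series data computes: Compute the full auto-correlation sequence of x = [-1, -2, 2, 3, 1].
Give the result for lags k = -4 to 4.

r_xx[k] = sum_m x[m]*x[m+k], indexed from 0, for k = -4 to 4:
  r_xx[-4] = x[4]*x[0] = -1
  r_xx[-3] = x[3]*x[0] + x[4]*x[1] = -5
  r_xx[-2] = x[2]*x[0] + x[3]*x[1] + x[4]*x[2] = -6
  r_xx[-1] = x[1]*x[0] + x[2]*x[1] + x[3]*x[2] + x[4]*x[3] = 7
  r_xx[0] = x[0]*x[0] + x[1]*x[1] + x[2]*x[2] + x[3]*x[3] + x[4]*x[4] = 19
  r_xx[1] = x[0]*x[1] + x[1]*x[2] + x[2]*x[3] + x[3]*x[4] = 7
  r_xx[2] = x[0]*x[2] + x[1]*x[3] + x[2]*x[4] = -6
  r_xx[3] = x[0]*x[3] + x[1]*x[4] = -5
  r_xx[4] = x[0]*x[4] = -1
r_xx = [-1, -5, -6, 7, 19, 7, -6, -5, -1]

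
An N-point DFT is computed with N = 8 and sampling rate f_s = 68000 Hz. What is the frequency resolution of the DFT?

DFT frequency resolution = f_s / N
= 68000 / 8 = 8500 Hz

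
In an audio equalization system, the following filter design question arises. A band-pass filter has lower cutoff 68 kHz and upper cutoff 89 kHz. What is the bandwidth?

Bandwidth = f_high - f_low
= 89 kHz - 68 kHz = 21 kHz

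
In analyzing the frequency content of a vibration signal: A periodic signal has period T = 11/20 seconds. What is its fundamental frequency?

The fundamental frequency is the reciprocal of the period.
f = 1/T = 1/(11/20) = 20/11 Hz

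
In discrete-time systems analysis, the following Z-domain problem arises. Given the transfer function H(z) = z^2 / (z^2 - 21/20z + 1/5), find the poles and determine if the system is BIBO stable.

Poles are roots of the denominator: z^2 - 21/20z + 1/5 = 0.
Quadratic formula: z = [-(-21/20) +/- sqrt((-21/20)^2 - 4*(1/5))] / 2
Discriminant = 441/400 - 4/5 = 121/400; sqrt = 11/20.
z = (21/20 +/- 11/20) / 2 => z = 4/5 or z = 1/4.
|p1| = 4/5, |p2| = 1/4.
For BIBO stability, all poles must lie inside the unit circle (|p| < 1).
System is STABLE since both |p| < 1.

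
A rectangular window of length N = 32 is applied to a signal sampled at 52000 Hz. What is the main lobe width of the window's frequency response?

For a rectangular window of length N,
the main lobe width in frequency is 2*f_s/N.
= 2*52000/32 = 3250 Hz
This determines the minimum frequency separation for resolving two sinusoids.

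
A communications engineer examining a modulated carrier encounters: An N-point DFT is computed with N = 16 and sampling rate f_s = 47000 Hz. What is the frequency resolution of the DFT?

DFT frequency resolution = f_s / N
= 47000 / 16 = 5875/2 Hz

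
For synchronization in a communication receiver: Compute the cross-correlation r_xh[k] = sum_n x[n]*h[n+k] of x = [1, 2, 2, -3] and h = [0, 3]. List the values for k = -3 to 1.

Both sequences indexed from 0 and zero outside their support.
Lags with overlap: k = -3 to 1.
  r_xh[-3] = x[3]*h[0] = 0
  r_xh[-2] = x[2]*h[0] + x[3]*h[1] = -9
  r_xh[-1] = x[1]*h[0] + x[2]*h[1] = 6
  r_xh[0] = x[0]*h[0] + x[1]*h[1] = 6
  r_xh[1] = x[0]*h[1] = 3
r_xh = [0, -9, 6, 6, 3] (for k = -3, ..., 1)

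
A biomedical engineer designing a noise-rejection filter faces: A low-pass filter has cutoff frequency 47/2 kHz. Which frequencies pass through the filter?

A low-pass filter passes all frequencies below the cutoff frequency 47/2 kHz and attenuates higher frequencies.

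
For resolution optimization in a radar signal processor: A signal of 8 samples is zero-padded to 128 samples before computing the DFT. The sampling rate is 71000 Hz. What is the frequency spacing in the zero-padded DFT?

Original DFT: N = 8, resolution = f_s/N = 71000/8 = 8875 Hz
Zero-padded DFT: N = 128, resolution = f_s/N = 71000/128 = 8875/16 Hz
Zero-padding interpolates the spectrum (finer frequency grid)
but does NOT improve the true spectral resolution (ability to resolve close frequencies).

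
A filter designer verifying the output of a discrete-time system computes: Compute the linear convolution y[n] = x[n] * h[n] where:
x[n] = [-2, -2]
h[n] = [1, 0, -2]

y[n] = sum_k x[k]*h[n-k]. Output length = len(x) + len(h) - 1 = 2 + 3 - 1 = 4.
y[0] = -2*1 = -2
y[1] = -2*1 + -2*0 = -2
y[2] = -2*0 + -2*-2 = 4
y[3] = -2*-2 = 4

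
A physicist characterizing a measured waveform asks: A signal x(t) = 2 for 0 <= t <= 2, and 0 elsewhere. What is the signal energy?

Energy = integral of |x(t)|^2 dt over the signal duration
= 2^2 * 2 = 4 * 2 = 8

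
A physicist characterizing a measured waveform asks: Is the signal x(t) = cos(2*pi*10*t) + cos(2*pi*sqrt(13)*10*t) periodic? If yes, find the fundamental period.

f1 = 10 Hz, f2 = 10*sqrt(13) Hz
Ratio f2/f1 = sqrt(13), which is irrational.
Since the frequency ratio is irrational, no common period exists.
The signal is not periodic.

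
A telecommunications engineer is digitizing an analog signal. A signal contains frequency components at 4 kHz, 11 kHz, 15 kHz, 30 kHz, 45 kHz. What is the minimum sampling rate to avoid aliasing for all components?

The highest frequency component is f_max = 45 kHz.
Nyquist rate = 2 * f_max = 2 * 45 kHz = 90 kHz.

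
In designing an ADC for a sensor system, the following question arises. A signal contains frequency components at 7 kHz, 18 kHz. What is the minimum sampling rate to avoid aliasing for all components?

The highest frequency component is f_max = 18 kHz.
Nyquist rate = 2 * f_max = 2 * 18 kHz = 36 kHz.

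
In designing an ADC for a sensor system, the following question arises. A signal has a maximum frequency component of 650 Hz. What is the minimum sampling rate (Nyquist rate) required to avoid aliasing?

By the Nyquist-Shannon sampling theorem,
the minimum sampling rate (Nyquist rate) must be at least 2 * f_max.
Nyquist rate = 2 * 650 Hz = 1300 Hz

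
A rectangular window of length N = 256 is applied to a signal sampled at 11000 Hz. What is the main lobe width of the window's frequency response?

For a rectangular window of length N,
the main lobe width in frequency is 2*f_s/N.
= 2*11000/256 = 1375/16 Hz
This determines the minimum frequency separation for resolving two sinusoids.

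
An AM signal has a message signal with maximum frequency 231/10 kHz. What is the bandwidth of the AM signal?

In AM (double-sideband), the bandwidth is twice the message frequency.
BW = 2 * f_m = 2 * 231/10 kHz = 231/5 kHz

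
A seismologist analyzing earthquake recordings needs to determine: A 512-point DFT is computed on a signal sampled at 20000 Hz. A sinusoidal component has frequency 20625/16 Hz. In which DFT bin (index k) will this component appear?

DFT frequency resolution = f_s/N = 20000/512 = 625/16 Hz
Bin index k = f_signal / resolution = 20625/16 / 625/16 = 33
The signal frequency 20625/16 Hz falls in DFT bin k = 33.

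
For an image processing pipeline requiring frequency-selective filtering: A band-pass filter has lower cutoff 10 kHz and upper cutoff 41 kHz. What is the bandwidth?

Bandwidth = f_high - f_low
= 41 kHz - 10 kHz = 31 kHz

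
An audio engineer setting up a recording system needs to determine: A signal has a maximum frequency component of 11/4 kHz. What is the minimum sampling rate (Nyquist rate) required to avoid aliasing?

By the Nyquist-Shannon sampling theorem,
the minimum sampling rate (Nyquist rate) must be at least 2 * f_max.
Nyquist rate = 2 * 11/4 kHz = 11/2 kHz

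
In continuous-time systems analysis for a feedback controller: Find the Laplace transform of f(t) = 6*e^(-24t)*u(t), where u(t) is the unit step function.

Standard Laplace transform pair:
e^(-at)*u(t) <-> 1/(s+a)
With a = 24: L{6*e^(-24t)*u(t)} = 6/(s+24), ROC: Re(s) > -24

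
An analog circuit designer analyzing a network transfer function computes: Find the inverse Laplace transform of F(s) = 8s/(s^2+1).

Standard pair: s/(s^2+w^2) <-> cos(wt)*u(t)
With k=8, w=1: f(t) = 8*cos(t)*u(t)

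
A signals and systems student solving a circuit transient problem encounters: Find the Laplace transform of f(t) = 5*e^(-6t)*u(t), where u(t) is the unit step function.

Standard Laplace transform pair:
e^(-at)*u(t) <-> 1/(s+a)
With a = 6: L{5*e^(-6t)*u(t)} = 5/(s+6), ROC: Re(s) > -6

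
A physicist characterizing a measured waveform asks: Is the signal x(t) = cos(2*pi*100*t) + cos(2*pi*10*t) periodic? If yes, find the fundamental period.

f1 = 100 Hz, f2 = 10 Hz
Period T1 = 1/100, T2 = 1/10
Ratio T1/T2 = 10/100, which is rational.
The signal is periodic with fundamental period T = 1/GCD(100,10) = 1/10 s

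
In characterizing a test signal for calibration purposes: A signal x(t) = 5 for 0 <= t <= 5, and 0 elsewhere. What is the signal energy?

Energy = integral of |x(t)|^2 dt over the signal duration
= 5^2 * 5 = 25 * 5 = 125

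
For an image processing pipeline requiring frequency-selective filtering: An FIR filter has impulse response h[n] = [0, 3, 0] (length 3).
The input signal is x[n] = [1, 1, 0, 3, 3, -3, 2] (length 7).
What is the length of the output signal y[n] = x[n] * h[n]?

For linear convolution, the output length is:
len(y) = len(x) + len(h) - 1 = 7 + 3 - 1 = 9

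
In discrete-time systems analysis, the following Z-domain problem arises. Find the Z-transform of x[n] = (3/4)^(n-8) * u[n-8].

Time-shifting property: if X(z) = Z{x[n]}, then Z{x[n-d]} = z^(-d) * X(z)
X(z) = z/(z - 3/4) for x[n] = (3/4)^n * u[n]
Z{x[n-8]} = z^(-8) * z/(z - 3/4) = z^(-7)/(z - 3/4)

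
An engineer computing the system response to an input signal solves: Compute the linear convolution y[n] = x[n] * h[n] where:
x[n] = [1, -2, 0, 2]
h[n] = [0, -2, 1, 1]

y[n] = sum_k x[k]*h[n-k]. Output length = len(x) + len(h) - 1 = 4 + 4 - 1 = 7.
y[0] = 1*0 = 0
y[1] = -2*0 + 1*-2 = -2
y[2] = 0*0 + -2*-2 + 1*1 = 5
y[3] = 2*0 + 0*-2 + -2*1 + 1*1 = -1
y[4] = 2*-2 + 0*1 + -2*1 = -6
y[5] = 2*1 + 0*1 = 2
y[6] = 2*1 = 2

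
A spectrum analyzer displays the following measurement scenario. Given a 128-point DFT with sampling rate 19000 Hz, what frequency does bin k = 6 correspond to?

The frequency of DFT bin k is: f_k = k * f_s / N
f_6 = 6 * 19000 / 128 = 7125/8 Hz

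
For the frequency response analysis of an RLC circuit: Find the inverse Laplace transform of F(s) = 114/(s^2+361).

Standard pair: w/(s^2+w^2) <-> sin(wt)*u(t)
Recognize w^2 = 361, so w = 19; numerator 114 = 6*19.
f(t) = 6*sin(19t)*u(t)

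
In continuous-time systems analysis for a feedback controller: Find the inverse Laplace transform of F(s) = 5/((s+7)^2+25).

Standard pair: w/((s+a)^2+w^2) <-> e^(-at)*sin(wt)*u(t)
With a=7, w=5: f(t) = e^(-7t)*sin(5t)*u(t)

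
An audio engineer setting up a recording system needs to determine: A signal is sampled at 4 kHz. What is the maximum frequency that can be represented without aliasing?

The maximum frequency that can be represented without aliasing
is the Nyquist frequency: f_max = f_s / 2 = 4 kHz / 2 = 2 kHz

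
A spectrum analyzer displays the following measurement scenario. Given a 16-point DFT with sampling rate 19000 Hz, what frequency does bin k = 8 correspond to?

The frequency of DFT bin k is: f_k = k * f_s / N
f_8 = 8 * 19000 / 16 = 9500 Hz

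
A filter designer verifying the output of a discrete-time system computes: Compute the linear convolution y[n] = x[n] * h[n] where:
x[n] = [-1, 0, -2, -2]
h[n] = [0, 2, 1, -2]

y[n] = sum_k x[k]*h[n-k]. Output length = len(x) + len(h) - 1 = 4 + 4 - 1 = 7.
y[0] = -1*0 = 0
y[1] = 0*0 + -1*2 = -2
y[2] = -2*0 + 0*2 + -1*1 = -1
y[3] = -2*0 + -2*2 + 0*1 + -1*-2 = -2
y[4] = -2*2 + -2*1 + 0*-2 = -6
y[5] = -2*1 + -2*-2 = 2
y[6] = -2*-2 = 4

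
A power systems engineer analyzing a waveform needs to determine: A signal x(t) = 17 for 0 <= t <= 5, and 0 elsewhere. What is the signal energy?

Energy = integral of |x(t)|^2 dt over the signal duration
= 17^2 * 5 = 289 * 5 = 1445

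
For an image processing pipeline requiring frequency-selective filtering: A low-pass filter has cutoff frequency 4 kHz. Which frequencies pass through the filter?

A low-pass filter passes all frequencies below the cutoff frequency 4 kHz and attenuates higher frequencies.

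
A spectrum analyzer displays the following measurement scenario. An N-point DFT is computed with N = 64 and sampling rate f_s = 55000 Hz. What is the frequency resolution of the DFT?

DFT frequency resolution = f_s / N
= 55000 / 64 = 6875/8 Hz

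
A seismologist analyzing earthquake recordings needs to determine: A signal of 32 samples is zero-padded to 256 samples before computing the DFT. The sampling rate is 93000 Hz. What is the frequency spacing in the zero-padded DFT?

Original DFT: N = 32, resolution = f_s/N = 93000/32 = 11625/4 Hz
Zero-padded DFT: N = 256, resolution = f_s/N = 93000/256 = 11625/32 Hz
Zero-padding interpolates the spectrum (finer frequency grid)
but does NOT improve the true spectral resolution (ability to resolve close frequencies).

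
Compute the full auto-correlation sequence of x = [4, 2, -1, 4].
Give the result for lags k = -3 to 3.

r_xx[k] = sum_m x[m]*x[m+k], indexed from 0, for k = -3 to 3:
  r_xx[-3] = x[3]*x[0] = 16
  r_xx[-2] = x[2]*x[0] + x[3]*x[1] = 4
  r_xx[-1] = x[1]*x[0] + x[2]*x[1] + x[3]*x[2] = 2
  r_xx[0] = x[0]*x[0] + x[1]*x[1] + x[2]*x[2] + x[3]*x[3] = 37
  r_xx[1] = x[0]*x[1] + x[1]*x[2] + x[2]*x[3] = 2
  r_xx[2] = x[0]*x[2] + x[1]*x[3] = 4
  r_xx[3] = x[0]*x[3] = 16
r_xx = [16, 4, 2, 37, 2, 4, 16]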